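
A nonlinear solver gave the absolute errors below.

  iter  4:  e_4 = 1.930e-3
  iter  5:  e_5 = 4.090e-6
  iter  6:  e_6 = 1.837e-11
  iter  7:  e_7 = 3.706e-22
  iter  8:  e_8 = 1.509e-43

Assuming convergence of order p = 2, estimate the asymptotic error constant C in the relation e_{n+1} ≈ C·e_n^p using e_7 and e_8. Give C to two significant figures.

C ≈ e_8 / e_7^2
  = 1.509e-43 / (3.706e-22)^2
  = 1.509e-43 / 1.37344e-43 ≈ 1.0987

1.1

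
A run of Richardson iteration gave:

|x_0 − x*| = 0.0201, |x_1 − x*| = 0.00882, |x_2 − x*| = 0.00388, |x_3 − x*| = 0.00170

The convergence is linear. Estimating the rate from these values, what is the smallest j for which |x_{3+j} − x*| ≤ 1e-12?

Rate ρ ≈ |x_3 − x*|/|x_2 − x*| = 0.00170/0.00388 = 0.4381.
After j more steps, |x_{3+j} − x*| ≈ 0.00170·ρ^j; need ρ^j ≤ 1e-12/0.00170 = 5.88235e-10.
j ≥ ln(5.88235e-10)/ln(0.4381) = -21.2539/-0.82531 = 25.753.
So 26 more iterations are needed.

26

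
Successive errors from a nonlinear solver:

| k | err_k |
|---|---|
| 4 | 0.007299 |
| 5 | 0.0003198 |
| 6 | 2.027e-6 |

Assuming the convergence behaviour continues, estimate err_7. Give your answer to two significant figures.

5.6e-10

First estimate the order: p ≈ ln(err_6/err_5) / ln(err_5/err_4) = ln(2.027e-6/0.0003198)/ln(0.0003198/0.007299) = ln(0.00633834)/ln(0.0438142) ≈ 1.6181.
Then err_7 ≈ err_6·(err_6/err_5)^p = 2.027e-6·(0.00633834)^1.6181 = 2.027e-6·0.000277573 ≈ 5.626e-10.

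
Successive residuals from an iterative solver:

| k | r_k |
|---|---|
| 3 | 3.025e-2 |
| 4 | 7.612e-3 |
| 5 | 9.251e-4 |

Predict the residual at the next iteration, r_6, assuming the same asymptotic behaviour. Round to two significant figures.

3.7e-5

First estimate the order: p ≈ ln(r_5/r_4) / ln(r_4/r_3) = ln(9.251e-4/7.612e-3)/ln(7.612e-3/3.025e-2) = ln(0.121532)/ln(0.251636) ≈ 1.5275.
Then r_6 ≈ r_5·(r_5/r_4)^p = 9.251e-4·(0.121532)^1.5275 = 9.251e-4·0.039982 ≈ 3.699e-05.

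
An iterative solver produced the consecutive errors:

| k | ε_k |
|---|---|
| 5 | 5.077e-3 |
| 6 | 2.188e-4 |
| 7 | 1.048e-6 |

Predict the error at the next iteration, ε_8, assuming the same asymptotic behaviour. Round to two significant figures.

1.2e-10

First estimate the order: p ≈ ln(ε_7/ε_6) / ln(ε_6/ε_5) = ln(1.048e-6/2.188e-4)/ln(2.188e-4/5.077e-3) = ln(0.00478976)/ln(0.0430963) ≈ 1.6987.
Then ε_8 ≈ ε_7·(ε_7/ε_6)^p = 1.048e-6·(0.00478976)^1.6987 = 1.048e-6·0.000114696 ≈ 1.202e-10.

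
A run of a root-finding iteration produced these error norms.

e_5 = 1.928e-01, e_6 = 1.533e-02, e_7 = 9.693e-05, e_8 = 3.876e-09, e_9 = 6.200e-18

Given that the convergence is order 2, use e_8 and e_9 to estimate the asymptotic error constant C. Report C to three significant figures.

0.413

C ≈ e_9 / e_8^2
  = 6.200e-18 / (3.876e-09)^2
  = 6.200e-18 / 1.50234e-17 ≈ 0.41269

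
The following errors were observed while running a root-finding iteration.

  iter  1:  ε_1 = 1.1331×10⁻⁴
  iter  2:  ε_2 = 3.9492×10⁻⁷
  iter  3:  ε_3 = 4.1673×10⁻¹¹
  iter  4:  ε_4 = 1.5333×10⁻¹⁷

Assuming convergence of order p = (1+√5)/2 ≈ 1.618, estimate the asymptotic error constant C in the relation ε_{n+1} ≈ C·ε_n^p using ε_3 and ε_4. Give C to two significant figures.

C ≈ ε_4 / ε_3^1.618
  = 1.5333×10⁻¹⁷ / (4.1673×10⁻¹¹)^1.618
  = 1.5333×10⁻¹⁷ / 1.60297e-17 ≈ 0.95654

0.96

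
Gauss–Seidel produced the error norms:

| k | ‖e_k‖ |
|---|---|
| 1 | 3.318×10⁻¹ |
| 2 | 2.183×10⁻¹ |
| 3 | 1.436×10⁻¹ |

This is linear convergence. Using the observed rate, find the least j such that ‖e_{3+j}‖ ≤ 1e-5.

Rate ρ ≈ ‖e_3‖/‖e_2‖ = 1.436×10⁻¹/2.183×10⁻¹ = 0.6578.
After j more steps, ‖e_{3+j}‖ ≈ 1.436×10⁻¹·ρ^j; need ρ^j ≤ 1e-5/1.436×10⁻¹ = 6.96379e-05.
j ≥ ln(6.96379e-05)/ln(0.6578) = -9.5722/-0.41885 = 22.854.
So 23 more iterations are needed.

23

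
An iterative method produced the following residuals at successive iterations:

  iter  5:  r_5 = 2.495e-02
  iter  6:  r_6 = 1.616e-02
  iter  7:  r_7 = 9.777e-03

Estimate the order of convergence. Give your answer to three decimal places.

1.157

p ≈ ln(r_7/r_6) / ln(r_6/r_5)
  = ln(9.777e-03/1.616e-02) / ln(1.616e-02/2.495e-02)
  = ln(0.605012) / ln(0.647695)
  = -0.502507 / -0.434335 ≈ 1.156957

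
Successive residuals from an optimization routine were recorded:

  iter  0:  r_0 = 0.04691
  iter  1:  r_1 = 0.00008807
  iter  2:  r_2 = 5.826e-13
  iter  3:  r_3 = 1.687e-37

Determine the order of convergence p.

3

Consecutive ratios: r_3/r_2 = 1.687e-37/5.826e-13 = 2.89564e-25, r_2/r_1 = 5.826e-13/0.00008807 = 6.61519e-09.
p ≈ ln(2.89564e-25)/ln(6.61519e-09) = -56.5014/-18.8339 ≈ 3.00.
So the convergence is cubic (order 3).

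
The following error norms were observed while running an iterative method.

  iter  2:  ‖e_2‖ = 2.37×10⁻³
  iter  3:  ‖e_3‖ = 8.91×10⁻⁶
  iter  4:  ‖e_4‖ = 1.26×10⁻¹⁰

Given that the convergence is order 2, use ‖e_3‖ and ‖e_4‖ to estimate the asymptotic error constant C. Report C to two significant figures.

1.6

C ≈ ‖e_4‖ / ‖e_3‖^2
  = 1.26×10⁻¹⁰ / (8.91×10⁻⁶)^2
  = 1.26×10⁻¹⁰ / 7.93881e-11 ≈ 1.5871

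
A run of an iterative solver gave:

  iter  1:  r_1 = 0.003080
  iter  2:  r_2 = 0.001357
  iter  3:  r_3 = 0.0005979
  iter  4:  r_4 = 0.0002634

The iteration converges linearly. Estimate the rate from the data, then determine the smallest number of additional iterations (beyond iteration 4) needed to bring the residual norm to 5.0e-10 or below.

17

Rate ρ ≈ r_4/r_3 = 0.0002634/0.0005979 = 0.4405.
After j more steps, r_{4+j} ≈ 0.0002634·ρ^j; need ρ^j ≤ 5.0e-10/0.0002634 = 1.89825e-06.
j ≥ ln(1.89825e-06)/ln(0.4405) = -13.1746/-0.81984 = 16.070.
So 17 more iterations are needed.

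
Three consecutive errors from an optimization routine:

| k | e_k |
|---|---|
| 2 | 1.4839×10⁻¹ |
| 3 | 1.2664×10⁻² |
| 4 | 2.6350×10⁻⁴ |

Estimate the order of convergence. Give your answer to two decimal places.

1.57

p ≈ ln(e_4/e_3) / ln(e_3/e_2)
  = ln(2.6350×10⁻⁴/1.2664×10⁻²) / ln(1.2664×10⁻²/1.4839×10⁻¹)
  = ln(0.020807) / ln(0.0853427)
  = -3.87247 / -2.46108 ≈ 1.57348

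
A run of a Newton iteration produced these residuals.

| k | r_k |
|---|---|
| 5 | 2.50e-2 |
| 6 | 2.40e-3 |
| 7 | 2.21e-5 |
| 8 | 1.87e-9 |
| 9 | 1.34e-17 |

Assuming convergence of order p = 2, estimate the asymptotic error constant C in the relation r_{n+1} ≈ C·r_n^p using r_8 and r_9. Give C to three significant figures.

3.83

C ≈ r_9 / r_8^2
  = 1.34e-17 / (1.87e-9)^2
  = 1.34e-17 / 3.4969e-18 ≈ 3.832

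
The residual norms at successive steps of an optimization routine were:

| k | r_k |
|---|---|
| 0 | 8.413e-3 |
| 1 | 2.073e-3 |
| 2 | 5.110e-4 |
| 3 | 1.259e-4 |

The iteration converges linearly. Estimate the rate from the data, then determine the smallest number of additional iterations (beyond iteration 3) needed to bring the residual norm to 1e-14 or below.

17

Rate ρ ≈ r_3/r_2 = 1.259e-4/5.110e-4 = 0.2464.
After j more steps, r_{3+j} ≈ 1.259e-4·ρ^j; need ρ^j ≤ 1e-14/1.259e-4 = 7.94281e-11.
j ≥ ln(7.94281e-11)/ln(0.2464) = -23.2562/-1.40080 = 16.602.
So 17 more iterations are needed.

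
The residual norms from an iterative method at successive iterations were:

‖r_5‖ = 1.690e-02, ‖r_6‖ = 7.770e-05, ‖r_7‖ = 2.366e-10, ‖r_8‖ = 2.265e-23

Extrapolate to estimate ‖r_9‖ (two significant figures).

First estimate the order: p ≈ ln(‖r_8‖/‖r_7‖) / ln(‖r_7‖/‖r_6‖) = ln(2.265e-23/2.366e-10)/ln(2.366e-10/7.770e-05) = ln(9.57312e-14)/ln(3.04505e-06) ≈ 2.3600.
Then ‖r_9‖ ≈ ‖r_8‖·(‖r_8‖/‖r_7‖)^p = 2.265e-23·(9.57312e-14)^2.3600 = 2.265e-23·1.88489e-31 ≈ 4.269e-54.

4.3e-54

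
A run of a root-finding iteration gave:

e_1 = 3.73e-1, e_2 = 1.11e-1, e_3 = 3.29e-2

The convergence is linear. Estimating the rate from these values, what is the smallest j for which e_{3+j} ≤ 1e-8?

Rate ρ ≈ e_3/e_2 = 3.29e-2/1.11e-1 = 0.2964.
After j more steps, e_{3+j} ≈ 3.29e-2·ρ^j; need ρ^j ≤ 1e-8/3.29e-2 = 3.03951e-07.
j ≥ ln(3.03951e-07)/ln(0.2964) = -15.0064/-1.21605 = 12.340.
So 13 more iterations are needed.

13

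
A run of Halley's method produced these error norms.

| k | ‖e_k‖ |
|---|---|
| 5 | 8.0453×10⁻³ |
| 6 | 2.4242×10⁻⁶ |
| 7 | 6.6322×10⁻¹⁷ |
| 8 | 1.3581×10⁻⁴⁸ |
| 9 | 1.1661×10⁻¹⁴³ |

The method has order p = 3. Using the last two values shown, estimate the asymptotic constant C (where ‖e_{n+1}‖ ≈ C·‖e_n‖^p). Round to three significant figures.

4.66

C ≈ ‖e_9‖ / ‖e_8‖^3
  = 1.1661×10⁻¹⁴³ / (1.3581×10⁻⁴⁸)^3
  = 1.1661×10⁻¹⁴³ / 2.50493e-144 ≈ 4.6552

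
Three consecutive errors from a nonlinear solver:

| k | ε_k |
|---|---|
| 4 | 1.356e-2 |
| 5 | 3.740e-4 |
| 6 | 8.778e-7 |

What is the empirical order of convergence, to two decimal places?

p ≈ ln(ε_6/ε_5) / ln(ε_5/ε_4)
  = ln(8.778e-7/3.740e-4) / ln(3.740e-4/1.356e-2)
  = ln(0.00234706) / ln(0.0275811)
  = -6.05459 / -3.59062 ≈ 1.68622

1.69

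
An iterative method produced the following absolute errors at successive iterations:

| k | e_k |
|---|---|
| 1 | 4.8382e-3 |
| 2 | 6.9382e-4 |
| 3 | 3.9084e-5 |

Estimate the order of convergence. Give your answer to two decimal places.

1.48

p ≈ ln(e_3/e_2) / ln(e_2/e_1)
  = ln(3.9084e-5/6.9382e-4) / ln(6.9382e-4/4.8382e-3)
  = ln(0.0563316) / ln(0.143405)
  = -2.87650 / -1.94208 ≈ 1.48114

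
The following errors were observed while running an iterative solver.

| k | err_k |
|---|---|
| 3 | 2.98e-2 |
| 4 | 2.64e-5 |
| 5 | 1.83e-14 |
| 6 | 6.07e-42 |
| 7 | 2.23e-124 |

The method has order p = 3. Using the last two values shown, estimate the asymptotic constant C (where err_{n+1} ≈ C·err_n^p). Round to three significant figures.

C ≈ err_7 / err_6^3
  = 2.23e-124 / (6.07e-42)^3
  = 2.23e-124 / 2.23649e-124 ≈ 0.9971

0.997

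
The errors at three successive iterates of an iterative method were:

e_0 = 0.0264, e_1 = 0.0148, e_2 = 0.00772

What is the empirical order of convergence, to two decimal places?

1.12

p ≈ ln(e_2/e_1) / ln(e_1/e_0)
  = ln(0.00772/0.0148) / ln(0.0148/0.0264)
  = ln(0.521622) / ln(0.560606)
  = -0.65081 / -0.57874 ≈ 1.12453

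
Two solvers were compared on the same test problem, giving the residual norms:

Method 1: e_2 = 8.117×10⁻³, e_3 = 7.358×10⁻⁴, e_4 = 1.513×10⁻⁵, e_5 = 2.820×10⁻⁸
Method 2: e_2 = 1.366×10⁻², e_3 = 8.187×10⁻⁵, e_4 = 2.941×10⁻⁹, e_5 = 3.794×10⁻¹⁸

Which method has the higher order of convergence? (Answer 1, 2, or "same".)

2

Method 1: p ≈ ln(2.820×10⁻⁸/1.513×10⁻⁵)/ln(1.513×10⁻⁵/7.358×10⁻⁴) ≈ 1.62.
Method 2: p ≈ ln(3.794×10⁻¹⁸/2.941×10⁻⁹)/ln(2.941×10⁻⁹/8.187×10⁻⁵) ≈ 2.00.
Method 2 has the higher order (≈2.0 vs ≈1.6).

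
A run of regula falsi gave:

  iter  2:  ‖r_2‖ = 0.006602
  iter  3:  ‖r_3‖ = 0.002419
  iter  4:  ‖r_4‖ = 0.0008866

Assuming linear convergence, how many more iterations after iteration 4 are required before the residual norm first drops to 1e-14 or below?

Rate ρ ≈ ‖r_4‖/‖r_3‖ = 0.0008866/0.002419 = 0.3665.
After j more steps, ‖r_{4+j}‖ ≈ 0.0008866·ρ^j; need ρ^j ≤ 1e-14/0.0008866 = 1.1279e-11.
j ≥ ln(1.1279e-11)/ln(0.3665) = -25.2081/-1.00376 = 25.114.
So 26 more iterations are needed.

26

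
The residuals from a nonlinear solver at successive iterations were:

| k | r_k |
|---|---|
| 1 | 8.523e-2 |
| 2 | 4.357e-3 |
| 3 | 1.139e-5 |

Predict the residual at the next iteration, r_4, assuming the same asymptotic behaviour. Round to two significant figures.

7.8e-11

First estimate the order: p ≈ ln(r_3/r_2) / ln(r_2/r_1) = ln(1.139e-5/4.357e-3)/ln(4.357e-3/8.523e-2) = ln(0.00261418)/ln(0.0511205) ≈ 1.9999.
Then r_4 ≈ r_3·(r_3/r_2)^p = 1.139e-5·(0.00261418)^1.9999 = 1.139e-5·6.838e-06 ≈ 7.788e-11.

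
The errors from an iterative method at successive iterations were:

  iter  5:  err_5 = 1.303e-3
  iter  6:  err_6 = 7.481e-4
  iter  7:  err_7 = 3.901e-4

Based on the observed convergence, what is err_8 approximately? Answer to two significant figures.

1.8e-4

First estimate the order: p ≈ ln(err_7/err_6) / ln(err_6/err_5) = ln(3.901e-4/7.481e-4)/ln(7.481e-4/1.303e-3) = ln(0.521454)/ln(0.574137) ≈ 1.1735.
Then err_8 ≈ err_7·(err_7/err_6)^p = 3.901e-4·(0.521454)^1.1735 = 3.901e-4·0.46575 ≈ 0.0001817.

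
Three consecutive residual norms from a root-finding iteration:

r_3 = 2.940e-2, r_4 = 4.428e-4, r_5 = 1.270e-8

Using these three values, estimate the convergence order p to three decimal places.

p ≈ ln(r_5/r_4) / ln(r_4/r_3)
  = ln(1.270e-8/4.428e-4) / ln(4.428e-4/2.940e-2)
  = ln(2.86811e-05) / ln(0.0150612)
  = -10.459272 / -4.195633 ≈ 2.492895

2.493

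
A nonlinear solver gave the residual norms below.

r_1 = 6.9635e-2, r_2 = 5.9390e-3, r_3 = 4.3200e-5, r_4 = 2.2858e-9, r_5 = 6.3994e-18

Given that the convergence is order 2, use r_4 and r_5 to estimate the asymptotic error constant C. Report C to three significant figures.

C ≈ r_5 / r_4^2
  = 6.3994e-18 / (2.2858e-9)^2
  = 6.3994e-18 / 5.22488e-18 ≈ 1.2248

1.22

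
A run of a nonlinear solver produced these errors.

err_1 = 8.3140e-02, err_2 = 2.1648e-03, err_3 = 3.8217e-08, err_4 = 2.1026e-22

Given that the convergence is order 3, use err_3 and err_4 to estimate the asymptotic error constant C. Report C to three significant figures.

3.77

C ≈ err_4 / err_3^3
  = 2.1026e-22 / (3.8217e-08)^3
  = 2.1026e-22 / 5.58174e-23 ≈ 3.7669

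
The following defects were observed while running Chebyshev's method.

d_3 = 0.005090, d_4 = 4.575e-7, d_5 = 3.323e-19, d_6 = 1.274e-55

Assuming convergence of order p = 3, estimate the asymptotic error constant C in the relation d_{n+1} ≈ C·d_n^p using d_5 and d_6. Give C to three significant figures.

3.47

C ≈ d_6 / d_5^3
  = 1.274e-55 / (3.323e-19)^3
  = 1.274e-55 / 3.66937e-56 ≈ 3.472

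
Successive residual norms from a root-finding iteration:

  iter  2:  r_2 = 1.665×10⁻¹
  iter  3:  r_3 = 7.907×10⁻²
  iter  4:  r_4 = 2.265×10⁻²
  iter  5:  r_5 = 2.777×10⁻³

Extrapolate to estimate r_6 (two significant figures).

First estimate the order: p ≈ ln(r_5/r_4) / ln(r_4/r_3) = ln(2.777×10⁻³/2.265×10⁻²)/ln(2.265×10⁻²/7.907×10⁻²) = ln(0.122605)/ln(0.286455) ≈ 1.6788.
Then r_6 ≈ r_5·(r_5/r_4)^p = 2.777×10⁻³·(0.122605)^1.6788 = 2.777×10⁻³·0.0294977 ≈ 8.192e-05.

8.2e-5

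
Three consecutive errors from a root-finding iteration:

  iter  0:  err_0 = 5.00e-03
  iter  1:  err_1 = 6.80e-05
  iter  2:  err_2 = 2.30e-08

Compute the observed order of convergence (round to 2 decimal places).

p ≈ ln(err_2/err_1) / ln(err_1/err_0)
  = ln(2.30e-08/6.80e-05) / ln(6.80e-05/5.00e-03)
  = ln(0.000338235) / ln(0.0136)
  = -7.99177 / -4.29769 ≈ 1.85955

1.86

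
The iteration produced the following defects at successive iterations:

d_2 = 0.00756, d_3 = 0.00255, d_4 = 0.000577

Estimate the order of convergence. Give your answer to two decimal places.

1.37

p ≈ ln(d_4/d_3) / ln(d_3/d_2)
  = ln(0.000577/0.00255) / ln(0.00255/0.00756)
  = ln(0.226275) / ln(0.337302)
  = -1.48600 / -1.08678 ≈ 1.36734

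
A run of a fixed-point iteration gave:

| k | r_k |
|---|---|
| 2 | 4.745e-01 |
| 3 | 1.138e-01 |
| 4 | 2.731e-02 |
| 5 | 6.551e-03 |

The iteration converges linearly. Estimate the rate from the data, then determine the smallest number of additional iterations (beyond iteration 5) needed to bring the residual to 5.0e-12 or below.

Rate ρ ≈ r_5/r_4 = 6.551e-03/2.731e-02 = 0.2399.
After j more steps, r_{5+j} ≈ 6.551e-03·ρ^j; need ρ^j ≤ 5.0e-12/6.551e-03 = 7.63242e-10.
j ≥ ln(7.63242e-10)/ln(0.2399) = -20.9934/-1.42753 = 14.706.
So 15 more iterations are needed.

15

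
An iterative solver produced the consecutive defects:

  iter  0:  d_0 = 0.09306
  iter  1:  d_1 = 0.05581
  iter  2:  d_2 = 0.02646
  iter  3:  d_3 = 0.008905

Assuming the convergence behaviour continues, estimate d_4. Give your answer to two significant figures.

1.8e-3

First estimate the order: p ≈ ln(d_3/d_2) / ln(d_2/d_1) = ln(0.008905/0.02646)/ln(0.02646/0.05581) = ln(0.336546)/ln(0.474109) ≈ 1.4592.
Then d_4 ≈ d_3·(d_3/d_2)^p = 0.008905·(0.336546)^1.4592 = 0.008905·0.20411 ≈ 0.001818.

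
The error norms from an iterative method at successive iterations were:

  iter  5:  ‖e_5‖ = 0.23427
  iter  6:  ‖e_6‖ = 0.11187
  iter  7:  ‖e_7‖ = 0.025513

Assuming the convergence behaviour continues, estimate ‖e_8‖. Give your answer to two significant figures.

First estimate the order: p ≈ ln(‖e_7‖/‖e_6‖) / ln(‖e_6‖/‖e_5‖) = ln(0.025513/0.11187)/ln(0.11187/0.23427) = ln(0.228059)/ln(0.477526) ≈ 1.9998.
Then ‖e_8‖ ≈ ‖e_7‖·(‖e_7‖/‖e_6‖)^p = 0.025513·(0.228059)^1.9998 = 0.025513·0.0520263 ≈ 0.001327.

1.3e-3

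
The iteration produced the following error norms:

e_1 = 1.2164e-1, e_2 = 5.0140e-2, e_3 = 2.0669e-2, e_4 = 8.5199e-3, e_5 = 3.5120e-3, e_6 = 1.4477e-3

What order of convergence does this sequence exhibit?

1

Consecutive ratios: e_6/e_5 = 1.4477e-3/3.5120e-3 = 0.412215, e_5/e_4 = 3.5120e-3/8.5199e-3 = 0.412211.
p ≈ ln(0.412215)/ln(0.412211) = -0.8862/-0.8862 ≈ 1.00.
So the convergence is linear (order 1).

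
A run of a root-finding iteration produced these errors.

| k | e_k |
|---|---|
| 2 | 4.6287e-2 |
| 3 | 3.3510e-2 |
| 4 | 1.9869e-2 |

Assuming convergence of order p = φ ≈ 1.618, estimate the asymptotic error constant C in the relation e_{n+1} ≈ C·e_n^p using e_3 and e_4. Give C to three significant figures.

4.84

C ≈ e_4 / e_3^1.618
  = 1.9869e-2 / (3.3510e-2)^1.618
  = 1.9869e-2 / 0.00410896 ≈ 4.8355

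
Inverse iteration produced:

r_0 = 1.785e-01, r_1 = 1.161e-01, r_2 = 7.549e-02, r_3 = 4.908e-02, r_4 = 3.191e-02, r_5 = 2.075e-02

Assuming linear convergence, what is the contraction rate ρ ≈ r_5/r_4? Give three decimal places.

ρ ≈ r_5/r_4 = 2.075e-02/3.191e-02 = 0.65027

0.650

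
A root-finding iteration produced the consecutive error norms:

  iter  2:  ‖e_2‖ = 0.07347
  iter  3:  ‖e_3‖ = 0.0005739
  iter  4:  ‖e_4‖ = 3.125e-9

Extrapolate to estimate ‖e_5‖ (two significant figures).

2.2e-22

First estimate the order: p ≈ ln(‖e_4‖/‖e_3‖) / ln(‖e_3‖/‖e_2‖) = ln(3.125e-9/0.0005739)/ln(0.0005739/0.07347) = ln(5.4452e-06)/ln(0.00781135) ≈ 2.4980.
Then ‖e_5‖ ≈ ‖e_4‖·(‖e_4‖/‖e_3‖)^p = 3.125e-9·(5.4452e-06)^2.4980 = 3.125e-9·7.08863e-14 ≈ 2.215e-22.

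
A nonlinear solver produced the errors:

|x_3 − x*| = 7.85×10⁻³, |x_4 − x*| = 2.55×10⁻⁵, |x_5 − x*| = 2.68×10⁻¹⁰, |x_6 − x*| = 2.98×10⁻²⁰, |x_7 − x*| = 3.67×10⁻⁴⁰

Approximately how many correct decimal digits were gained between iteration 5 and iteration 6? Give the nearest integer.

Digits gained ≈ log₁₀(|x_5 − x*|/|x_6 − x*|) = log₁₀(2.68×10⁻¹⁰/2.98×10⁻²⁰) = log₁₀(8.99329e+09) ≈ 9.954.

10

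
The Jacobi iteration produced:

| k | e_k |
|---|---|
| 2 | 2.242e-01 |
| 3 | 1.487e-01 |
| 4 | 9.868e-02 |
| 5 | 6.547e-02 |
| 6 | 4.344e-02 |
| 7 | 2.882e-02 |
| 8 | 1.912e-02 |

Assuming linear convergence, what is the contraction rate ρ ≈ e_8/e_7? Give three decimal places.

ρ ≈ e_8/e_7 = 1.912e-02/2.882e-02 = 0.66343

0.663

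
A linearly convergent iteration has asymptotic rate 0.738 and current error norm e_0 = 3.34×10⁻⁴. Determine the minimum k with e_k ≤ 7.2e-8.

After k steps, e_k ≈ 3.34×10⁻⁴·0.738^k.
Need 0.738^k ≤ 7.2e-8/3.34×10⁻⁴ = 0.000215569.
k ≥ ln(0.000215569)/ln(0.738) = -8.4422/-0.30381 = 27.788.
Smallest integer k = 28.

28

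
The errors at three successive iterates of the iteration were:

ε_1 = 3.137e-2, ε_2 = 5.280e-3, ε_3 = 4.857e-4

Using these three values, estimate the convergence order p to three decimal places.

p ≈ ln(ε_3/ε_2) / ln(ε_2/ε_1)
  = ln(4.857e-4/5.280e-3) / ln(5.280e-3/3.137e-2)
  = ln(0.0919886) / ln(0.168314)
  = -2.386091 / -1.781924 ≈ 1.339053

1.339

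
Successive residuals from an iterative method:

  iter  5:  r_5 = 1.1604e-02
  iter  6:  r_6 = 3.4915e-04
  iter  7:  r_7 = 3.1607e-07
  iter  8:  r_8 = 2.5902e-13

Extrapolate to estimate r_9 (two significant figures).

First estimate the order: p ≈ ln(r_8/r_7) / ln(r_7/r_6) = ln(2.5902e-13/3.1607e-07)/ln(3.1607e-07/3.4915e-04) = ln(8.19502e-07)/ln(0.000905256) ≈ 2.0000.
Then r_9 ≈ r_8·(r_8/r_7)^p = 2.5902e-13·(8.19502e-07)^2.0000 = 2.5902e-13·6.71584e-13 ≈ 1.74e-25.

1.7e-25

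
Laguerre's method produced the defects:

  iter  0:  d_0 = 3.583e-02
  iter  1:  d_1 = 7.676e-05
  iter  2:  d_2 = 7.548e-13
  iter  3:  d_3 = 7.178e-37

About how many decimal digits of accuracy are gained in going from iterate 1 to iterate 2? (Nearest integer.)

8

Digits gained ≈ log₁₀(d_1/d_2) = log₁₀(7.676e-05/7.548e-13) = log₁₀(1.01696e+08) ≈ 8.007.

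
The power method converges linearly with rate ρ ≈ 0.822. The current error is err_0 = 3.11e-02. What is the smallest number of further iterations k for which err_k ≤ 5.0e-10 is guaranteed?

92

After k steps, err_k ≈ 3.11e-02·0.822^k.
Need 0.822^k ≤ 5.0e-10/3.11e-02 = 1.60772e-08.
k ≥ ln(1.60772e-08)/ln(0.822) = -17.9459/-0.19601 = 91.556.
Smallest integer k = 92.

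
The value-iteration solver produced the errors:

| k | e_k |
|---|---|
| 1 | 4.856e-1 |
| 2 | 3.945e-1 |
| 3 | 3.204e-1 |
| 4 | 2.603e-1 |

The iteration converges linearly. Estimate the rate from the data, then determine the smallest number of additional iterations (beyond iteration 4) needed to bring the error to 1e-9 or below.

Rate ρ ≈ e_4/e_3 = 2.603e-1/3.204e-1 = 0.8124.
After j more steps, e_{4+j} ≈ 2.603e-1·ρ^j; need ρ^j ≤ 1e-9/2.603e-1 = 3.84172e-09.
j ≥ ln(3.84172e-09)/ln(0.8124) = -19.3773/-0.20776 = 93.268.
So 94 more iterations are needed.

94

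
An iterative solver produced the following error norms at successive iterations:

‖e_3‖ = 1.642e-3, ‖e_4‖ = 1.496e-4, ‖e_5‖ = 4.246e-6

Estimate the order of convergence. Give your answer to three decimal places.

p ≈ ln(‖e_5‖/‖e_4‖) / ln(‖e_4‖/‖e_3‖)
  = ln(4.246e-6/1.496e-4) / ln(1.496e-4/1.642e-3)
  = ln(0.0283824) / ln(0.0911084)
  = -3.561986 / -2.395705 ≈ 1.486822

1.487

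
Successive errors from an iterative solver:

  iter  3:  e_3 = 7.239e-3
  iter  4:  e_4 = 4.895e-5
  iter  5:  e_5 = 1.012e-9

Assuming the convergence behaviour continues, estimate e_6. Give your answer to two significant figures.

First estimate the order: p ≈ ln(e_5/e_4) / ln(e_4/e_3) = ln(1.012e-9/4.895e-5)/ln(4.895e-5/7.239e-3) = ln(2.06742e-05)/ln(0.00676198) ≈ 2.1589.
Then e_6 ≈ e_5·(e_5/e_4)^p = 1.012e-9·(2.06742e-05)^2.1589 = 1.012e-9·7.69979e-11 ≈ 7.792e-20.

7.8e-20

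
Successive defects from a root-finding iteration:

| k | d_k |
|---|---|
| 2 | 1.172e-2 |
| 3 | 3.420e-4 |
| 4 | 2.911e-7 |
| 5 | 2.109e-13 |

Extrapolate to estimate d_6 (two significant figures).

1.1e-25

First estimate the order: p ≈ ln(d_5/d_4) / ln(d_4/d_3) = ln(2.109e-13/2.911e-7)/ln(2.911e-7/3.420e-4) = ln(7.24493e-07)/ln(0.00085117) ≈ 2.0000.
Then d_6 ≈ d_5·(d_5/d_4)^p = 2.109e-13·(7.24493e-07)^2.0000 = 2.109e-13·5.2489e-13 ≈ 1.107e-25.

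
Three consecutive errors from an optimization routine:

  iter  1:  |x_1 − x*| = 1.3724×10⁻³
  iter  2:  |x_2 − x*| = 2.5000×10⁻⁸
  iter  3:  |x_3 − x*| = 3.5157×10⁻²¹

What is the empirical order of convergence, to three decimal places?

2.712

p ≈ ln(|x_3 − x*|/|x_2 − x*|) / ln(|x_2 − x*|/|x_1 − x*|)
  = ln(3.5157×10⁻²¹/2.5000×10⁻⁸) / ln(2.5000×10⁻⁸/1.3724×10⁻³)
  = ln(1.40628e-13) / ln(1.82163e-05)
  = -29.592658 / -10.913194 ≈ 2.711640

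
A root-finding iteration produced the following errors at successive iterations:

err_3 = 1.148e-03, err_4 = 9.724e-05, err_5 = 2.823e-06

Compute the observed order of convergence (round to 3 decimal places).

p ≈ ln(err_5/err_4) / ln(err_4/err_3)
  = ln(2.823e-06/9.724e-05) / ln(9.724e-05/1.148e-03)
  = ln(0.0290313) / ln(0.0847038)
  = -3.539381 / -2.468595 ≈ 1.433763

1.434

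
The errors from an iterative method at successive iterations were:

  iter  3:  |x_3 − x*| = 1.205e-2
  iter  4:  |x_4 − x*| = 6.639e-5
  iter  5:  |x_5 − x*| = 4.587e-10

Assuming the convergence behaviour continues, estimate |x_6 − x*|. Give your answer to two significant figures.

7.4e-22

First estimate the order: p ≈ ln(|x_5 − x*|/|x_4 − x*|) / ln(|x_4 − x*|/|x_3 − x*|) = ln(4.587e-10/6.639e-5)/ln(6.639e-5/1.205e-2) = ln(6.90917e-06)/ln(0.00550954) ≈ 2.2846.
Then |x_6 − x*| ≈ |x_5 − x*|·(|x_5 − x*|/|x_4 − x*|)^p = 4.587e-10·(6.90917e-06)^2.2846 = 4.587e-10·1.62238e-12 ≈ 7.442e-22.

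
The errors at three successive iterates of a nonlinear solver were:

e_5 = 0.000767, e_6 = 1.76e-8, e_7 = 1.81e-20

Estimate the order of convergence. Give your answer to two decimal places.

2.58

p ≈ ln(e_7/e_6) / ln(e_6/e_5)
  = ln(1.81e-20/1.76e-8) / ln(1.76e-8/0.000767)
  = ln(1.02841e-12) / ln(2.29465e-05)
  = -27.60301 / -10.68235 ≈ 2.58398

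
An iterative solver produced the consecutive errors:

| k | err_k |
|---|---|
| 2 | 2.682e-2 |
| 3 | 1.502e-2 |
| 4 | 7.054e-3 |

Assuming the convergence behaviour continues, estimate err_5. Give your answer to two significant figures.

2.6e-3

First estimate the order: p ≈ ln(err_4/err_3) / ln(err_3/err_2) = ln(7.054e-3/1.502e-2)/ln(1.502e-2/2.682e-2) = ln(0.46964)/ln(0.56003) ≈ 1.3036.
Then err_5 ≈ err_4·(err_4/err_3)^p = 7.054e-3·(0.46964)^1.3036 = 7.054e-3·0.373347 ≈ 0.002634.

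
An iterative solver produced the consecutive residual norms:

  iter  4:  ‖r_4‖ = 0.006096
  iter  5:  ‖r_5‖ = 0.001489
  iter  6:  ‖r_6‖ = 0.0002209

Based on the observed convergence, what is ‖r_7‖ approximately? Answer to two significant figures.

First estimate the order: p ≈ ln(‖r_6‖/‖r_5‖) / ln(‖r_5‖/‖r_4‖) = ln(0.0002209/0.001489)/ln(0.001489/0.006096) = ln(0.148355)/ln(0.244259) ≈ 1.3538.
Then ‖r_7‖ ≈ ‖r_6‖·(‖r_6‖/‖r_5‖)^p = 0.0002209·(0.148355)^1.3538 = 0.0002209·0.0755282 ≈ 1.668e-05.

1.7e-5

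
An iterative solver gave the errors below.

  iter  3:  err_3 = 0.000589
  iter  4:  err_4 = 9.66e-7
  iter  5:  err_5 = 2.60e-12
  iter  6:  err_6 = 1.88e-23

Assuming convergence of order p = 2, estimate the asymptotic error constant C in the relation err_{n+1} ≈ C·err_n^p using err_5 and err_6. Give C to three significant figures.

C ≈ err_6 / err_5^2
  = 1.88e-23 / (2.60e-12)^2
  = 1.88e-23 / 6.76e-24 ≈ 2.7811

2.78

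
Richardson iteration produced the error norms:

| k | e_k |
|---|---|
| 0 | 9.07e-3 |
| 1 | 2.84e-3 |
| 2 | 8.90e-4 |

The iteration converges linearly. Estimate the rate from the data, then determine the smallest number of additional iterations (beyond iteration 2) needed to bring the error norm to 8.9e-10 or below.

Rate ρ ≈ e_2/e_1 = 8.90e-4/2.84e-3 = 0.3134.
After j more steps, e_{2+j} ≈ 8.90e-4·ρ^j; need ρ^j ≤ 8.9e-10/8.90e-4 = 1e-06.
j ≥ ln(1e-06)/ln(0.3134) = -13.8155/-1.16027 = 11.907.
So 12 more iterations are needed.

12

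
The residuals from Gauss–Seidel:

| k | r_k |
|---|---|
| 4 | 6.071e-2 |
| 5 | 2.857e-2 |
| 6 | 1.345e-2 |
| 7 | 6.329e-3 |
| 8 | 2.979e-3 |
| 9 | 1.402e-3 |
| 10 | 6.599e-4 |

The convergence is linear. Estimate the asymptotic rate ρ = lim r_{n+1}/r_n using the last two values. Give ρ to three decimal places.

0.471

ρ ≈ r_{10}/r_9 = 6.599e-4/1.402e-3 = 0.47068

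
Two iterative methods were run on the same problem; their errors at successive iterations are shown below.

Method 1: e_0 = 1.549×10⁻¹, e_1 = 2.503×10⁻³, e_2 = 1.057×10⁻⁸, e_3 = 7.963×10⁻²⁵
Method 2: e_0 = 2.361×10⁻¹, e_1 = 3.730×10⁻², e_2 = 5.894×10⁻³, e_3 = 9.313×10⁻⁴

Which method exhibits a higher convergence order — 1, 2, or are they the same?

1

Method 1: p ≈ ln(7.963×10⁻²⁵/1.057×10⁻⁸)/ln(1.057×10⁻⁸/2.503×10⁻³) ≈ 3.00.
Method 2: p ≈ ln(9.313×10⁻⁴/5.894×10⁻³)/ln(5.894×10⁻³/3.730×10⁻²) ≈ 1.00.
Method 1 has the higher order (≈3.0 vs ≈1.0).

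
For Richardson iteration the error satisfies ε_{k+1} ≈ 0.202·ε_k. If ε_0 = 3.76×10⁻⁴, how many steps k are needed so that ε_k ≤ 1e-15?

After k steps, ε_k ≈ 3.76×10⁻⁴·0.202^k.
Need 0.202^k ≤ 1e-15/3.76×10⁻⁴ = 2.65957e-12.
k ≥ ln(2.65957e-12)/ln(0.202) = -26.6529/-1.59949 = 16.663.
Smallest integer k = 17.

17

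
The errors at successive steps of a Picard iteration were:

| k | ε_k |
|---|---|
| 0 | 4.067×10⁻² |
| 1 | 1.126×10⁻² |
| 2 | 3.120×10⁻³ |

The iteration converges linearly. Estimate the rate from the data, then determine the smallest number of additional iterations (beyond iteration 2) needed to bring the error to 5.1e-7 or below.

7

Rate ρ ≈ ε_2/ε_1 = 3.120×10⁻³/1.126×10⁻² = 0.2771.
After j more steps, ε_{2+j} ≈ 3.120×10⁻³·ρ^j; need ρ^j ≤ 5.1e-7/3.120×10⁻³ = 0.000163462.
j ≥ ln(0.000163462)/ln(0.2771) = -8.7189/-1.28338 = 6.794.
So 7 more iterations are needed.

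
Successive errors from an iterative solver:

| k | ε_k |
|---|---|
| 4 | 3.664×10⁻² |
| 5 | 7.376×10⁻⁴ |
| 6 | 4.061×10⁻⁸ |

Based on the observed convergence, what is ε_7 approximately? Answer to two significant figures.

First estimate the order: p ≈ ln(ε_6/ε_5) / ln(ε_5/ε_4) = ln(4.061×10⁻⁸/7.376×10⁻⁴)/ln(7.376×10⁻⁴/3.664×10⁻²) = ln(5.50569e-05)/ln(0.020131) ≈ 2.5111.
Then ε_7 ≈ ε_6·(ε_6/ε_5)^p = 4.061×10⁻⁸·(5.50569e-05)^2.5111 = 4.061×10⁻⁸·2.01722e-11 ≈ 8.192e-19.

8.2e-19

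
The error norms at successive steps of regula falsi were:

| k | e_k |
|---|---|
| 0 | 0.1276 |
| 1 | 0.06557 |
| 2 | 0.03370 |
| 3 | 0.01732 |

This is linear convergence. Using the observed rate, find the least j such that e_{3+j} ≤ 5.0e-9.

Rate ρ ≈ e_3/e_2 = 0.01732/0.03370 = 0.5139.
After j more steps, e_{3+j} ≈ 0.01732·ρ^j; need ρ^j ≤ 5.0e-9/0.01732 = 2.88684e-07.
j ≥ ln(2.88684e-07)/ln(0.5139) = -15.0579/-0.66573 = 22.619.
So 23 more iterations are needed.

23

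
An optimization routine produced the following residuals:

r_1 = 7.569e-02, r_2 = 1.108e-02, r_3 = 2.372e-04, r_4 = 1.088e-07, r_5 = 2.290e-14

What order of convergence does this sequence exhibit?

2

Consecutive ratios: r_5/r_4 = 2.290e-14/1.088e-07 = 2.10478e-07, r_4/r_3 = 1.088e-07/2.372e-04 = 0.000458685.
p ≈ ln(2.10478e-07)/ln(0.000458685) = -15.3739/-7.6871 ≈ 2.00.
So the convergence is quadratic (order 2).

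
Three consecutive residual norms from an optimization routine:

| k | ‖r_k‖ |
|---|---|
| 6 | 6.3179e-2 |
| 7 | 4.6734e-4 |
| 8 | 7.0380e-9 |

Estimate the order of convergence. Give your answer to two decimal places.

p ≈ ln(‖r_8‖/‖r_7‖) / ln(‖r_7‖/‖r_6‖)
  = ln(7.0380e-9/4.6734e-4) / ln(4.6734e-4/6.3179e-2)
  = ln(1.50597e-05) / ln(0.00739708)
  = -11.10349 / -4.90667 ≈ 2.26294

2.26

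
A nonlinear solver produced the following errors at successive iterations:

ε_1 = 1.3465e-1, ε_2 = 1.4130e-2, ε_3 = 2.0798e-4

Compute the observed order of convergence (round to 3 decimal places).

p ≈ ln(ε_3/ε_2) / ln(ε_2/ε_1)
  = ln(2.0798e-4/1.4130e-2) / ln(1.4130e-2/1.3465e-1)
  = ln(0.014719) / ln(0.104939)
  = -4.218616 / -2.254376 ≈ 1.871301

1.871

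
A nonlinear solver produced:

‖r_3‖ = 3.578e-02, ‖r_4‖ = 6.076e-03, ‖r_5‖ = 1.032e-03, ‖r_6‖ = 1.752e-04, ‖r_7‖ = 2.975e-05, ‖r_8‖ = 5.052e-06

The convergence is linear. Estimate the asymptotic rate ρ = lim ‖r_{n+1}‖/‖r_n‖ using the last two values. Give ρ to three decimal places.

ρ ≈ ‖r_8‖/‖r_7‖ = 5.052e-06/2.975e-05 = 0.16982

0.170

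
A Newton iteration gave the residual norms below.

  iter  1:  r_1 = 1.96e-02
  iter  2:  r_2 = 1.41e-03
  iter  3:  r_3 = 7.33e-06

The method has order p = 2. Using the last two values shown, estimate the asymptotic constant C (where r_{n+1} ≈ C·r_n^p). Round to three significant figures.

C ≈ r_3 / r_2^2
  = 7.33e-06 / (1.41e-03)^2
  = 7.33e-06 / 1.9881e-06 ≈ 3.6869

3.69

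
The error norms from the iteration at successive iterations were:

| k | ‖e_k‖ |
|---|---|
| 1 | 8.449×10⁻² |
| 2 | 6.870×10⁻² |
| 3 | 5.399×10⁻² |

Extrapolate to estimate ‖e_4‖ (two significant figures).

4.1e-2

First estimate the order: p ≈ ln(‖e_3‖/‖e_2‖) / ln(‖e_2‖/‖e_1‖) = ln(5.399×10⁻²/6.870×10⁻²)/ln(6.870×10⁻²/8.449×10⁻²) = ln(0.785881)/ln(0.813114) ≈ 1.1647.
Then ‖e_4‖ ≈ ‖e_3‖·(‖e_3‖/‖e_2‖)^p = 5.399×10⁻²·(0.785881)^1.1647 = 5.399×10⁻²·0.755304 ≈ 0.04078.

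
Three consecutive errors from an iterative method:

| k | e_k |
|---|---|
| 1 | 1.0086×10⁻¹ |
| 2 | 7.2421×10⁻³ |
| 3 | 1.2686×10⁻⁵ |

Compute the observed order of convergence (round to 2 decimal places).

p ≈ ln(e_3/e_2) / ln(e_2/e_1)
  = ln(1.2686×10⁻⁵/7.2421×10⁻³) / ln(7.2421×10⁻³/1.0086×10⁻¹)
  = ln(0.0017517) / ln(0.0718035)
  = -6.34717 / -2.63382 ≈ 2.40987

2.41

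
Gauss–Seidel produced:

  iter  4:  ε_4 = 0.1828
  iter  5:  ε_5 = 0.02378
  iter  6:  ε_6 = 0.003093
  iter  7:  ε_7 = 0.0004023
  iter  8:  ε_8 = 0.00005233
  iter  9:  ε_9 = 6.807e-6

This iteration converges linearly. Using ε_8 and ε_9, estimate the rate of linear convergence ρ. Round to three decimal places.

ρ ≈ ε_9/ε_8 = 6.807e-6/0.00005233 = 0.13008

0.130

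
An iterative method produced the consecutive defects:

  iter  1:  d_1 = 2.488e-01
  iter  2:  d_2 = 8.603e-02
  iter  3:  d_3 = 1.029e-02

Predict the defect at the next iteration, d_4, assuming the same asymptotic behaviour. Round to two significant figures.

First estimate the order: p ≈ ln(d_3/d_2) / ln(d_2/d_1) = ln(1.029e-02/8.603e-02)/ln(8.603e-02/2.488e-01) = ln(0.119609)/ln(0.34578) ≈ 1.9996.
Then d_4 ≈ d_3·(d_3/d_2)^p = 1.029e-02·(0.119609)^1.9996 = 1.029e-02·0.0143185 ≈ 0.0001473.

1.5e-4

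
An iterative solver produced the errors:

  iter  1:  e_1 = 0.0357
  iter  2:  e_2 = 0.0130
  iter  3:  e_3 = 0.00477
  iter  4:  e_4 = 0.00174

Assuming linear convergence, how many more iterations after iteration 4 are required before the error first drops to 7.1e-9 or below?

Rate ρ ≈ e_4/e_3 = 0.00174/0.00477 = 0.3648.
After j more steps, e_{4+j} ≈ 0.00174·ρ^j; need ρ^j ≤ 7.1e-9/0.00174 = 4.08046e-06.
j ≥ ln(4.08046e-06)/ln(0.3648) = -12.4093/-1.00841 = 12.306.
So 13 more iterations are needed.

13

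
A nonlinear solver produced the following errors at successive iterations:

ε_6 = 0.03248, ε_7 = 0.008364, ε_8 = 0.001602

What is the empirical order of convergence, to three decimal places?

p ≈ ln(ε_8/ε_7) / ln(ε_7/ε_6)
  = ln(0.001602/0.008364) / ln(0.008364/0.03248)
  = ln(0.191535) / ln(0.257512)
  = -1.652685 / -1.356689 ≈ 1.218175

1.218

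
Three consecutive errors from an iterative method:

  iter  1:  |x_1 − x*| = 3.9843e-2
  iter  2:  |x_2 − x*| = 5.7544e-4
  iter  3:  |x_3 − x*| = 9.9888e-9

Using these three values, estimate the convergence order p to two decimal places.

2.59

p ≈ ln(|x_3 − x*|/|x_2 − x*|) / ln(|x_2 − x*|/|x_1 − x*|)
  = ln(9.9888e-9/5.7544e-4) / ln(5.7544e-4/3.9843e-2)
  = ln(1.73585e-05) / ln(0.0144427)
  = -10.96143 / -4.23757 ≈ 2.58673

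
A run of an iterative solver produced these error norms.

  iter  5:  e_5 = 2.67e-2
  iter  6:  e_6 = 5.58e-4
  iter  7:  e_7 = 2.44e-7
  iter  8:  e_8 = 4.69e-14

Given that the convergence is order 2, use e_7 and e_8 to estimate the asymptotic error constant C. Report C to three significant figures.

C ≈ e_8 / e_7^2
  = 4.69e-14 / (2.44e-7)^2
  = 4.69e-14 / 5.9536e-14 ≈ 0.78776

0.788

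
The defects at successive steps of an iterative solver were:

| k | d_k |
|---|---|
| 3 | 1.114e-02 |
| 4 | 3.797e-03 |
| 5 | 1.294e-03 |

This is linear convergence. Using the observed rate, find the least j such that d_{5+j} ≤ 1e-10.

Rate ρ ≈ d_5/d_4 = 1.294e-03/3.797e-03 = 0.3408.
After j more steps, d_{5+j} ≈ 1.294e-03·ρ^j; need ρ^j ≤ 1e-10/1.294e-03 = 7.72798e-08.
j ≥ ln(7.72798e-08)/ln(0.3408) = -16.3758/-1.07646 = 15.213.
So 16 more iterations are needed.

16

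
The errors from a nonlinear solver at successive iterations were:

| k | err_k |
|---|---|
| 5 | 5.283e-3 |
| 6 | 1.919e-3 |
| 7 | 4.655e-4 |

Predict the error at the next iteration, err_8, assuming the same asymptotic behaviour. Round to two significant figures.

6.4e-5

First estimate the order: p ≈ ln(err_7/err_6) / ln(err_6/err_5) = ln(4.655e-4/1.919e-3)/ln(1.919e-3/5.283e-3) = ln(0.242574)/ln(0.363241) ≈ 1.3987.
Then err_8 ≈ err_7·(err_7/err_6)^p = 4.655e-4·(0.242574)^1.3987 = 4.655e-4·0.137906 ≈ 6.42e-05.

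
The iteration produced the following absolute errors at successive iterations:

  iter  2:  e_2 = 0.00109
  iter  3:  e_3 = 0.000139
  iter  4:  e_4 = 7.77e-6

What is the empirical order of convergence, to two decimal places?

1.40

p ≈ ln(e_4/e_3) / ln(e_3/e_2)
  = ln(7.77e-6/0.000139) / ln(0.000139/0.00109)
  = ln(0.0558993) / ln(0.127523)
  = -2.88420 / -2.05946 ≈ 1.40046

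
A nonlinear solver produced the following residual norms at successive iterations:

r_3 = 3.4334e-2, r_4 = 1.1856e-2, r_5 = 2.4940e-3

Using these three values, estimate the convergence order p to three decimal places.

1.466

p ≈ ln(r_5/r_4) / ln(r_4/r_3)
  = ln(2.4940e-3/1.1856e-2) / ln(1.1856e-2/3.4334e-2)
  = ln(0.210358) / ln(0.345314)
  = -1.558944 / -1.063301 ≈ 1.466136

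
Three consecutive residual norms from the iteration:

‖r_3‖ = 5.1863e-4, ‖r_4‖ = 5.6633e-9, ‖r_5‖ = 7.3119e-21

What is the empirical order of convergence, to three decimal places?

p ≈ ln(‖r_5‖/‖r_4‖) / ln(‖r_4‖/‖r_3‖)
  = ln(7.3119e-21/5.6633e-9) / ln(5.6633e-9/5.1863e-4)
  = ln(1.2911e-12) / ln(1.09197e-05)
  = -27.375527 / -11.424942 ≈ 2.396120

2.396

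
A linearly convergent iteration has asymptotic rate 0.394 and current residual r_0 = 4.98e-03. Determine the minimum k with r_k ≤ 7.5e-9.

After k steps, r_k ≈ 4.98e-03·0.394^k.
Need 0.394^k ≤ 7.5e-9/4.98e-03 = 1.50602e-06.
k ≥ ln(1.50602e-06)/ln(0.394) = -13.4060/-0.93140 = 14.393.
Smallest integer k = 15.

15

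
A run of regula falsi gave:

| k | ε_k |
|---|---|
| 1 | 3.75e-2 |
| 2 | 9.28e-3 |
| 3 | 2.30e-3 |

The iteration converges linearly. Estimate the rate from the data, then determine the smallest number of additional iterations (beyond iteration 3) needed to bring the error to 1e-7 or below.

Rate ρ ≈ ε_3/ε_2 = 2.30e-3/9.28e-3 = 0.2478.
After j more steps, ε_{3+j} ≈ 2.30e-3·ρ^j; need ρ^j ≤ 1e-7/2.30e-3 = 4.34783e-05.
j ≥ ln(4.34783e-05)/ln(0.2478) = -10.0432/-1.39513 = 7.199.
So 8 more iterations are needed.

8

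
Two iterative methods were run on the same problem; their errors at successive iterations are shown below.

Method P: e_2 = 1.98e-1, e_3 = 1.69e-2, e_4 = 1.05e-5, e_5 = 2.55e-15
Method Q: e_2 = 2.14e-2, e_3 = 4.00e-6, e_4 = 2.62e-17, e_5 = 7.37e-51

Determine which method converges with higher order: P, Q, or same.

Method P: p ≈ ln(2.55e-15/1.05e-5)/ln(1.05e-5/1.69e-2) ≈ 3.00.
Method Q: p ≈ ln(7.37e-51/2.62e-17)/ln(2.62e-17/4.00e-6) ≈ 3.00.
Both orders ≈ 3.0 — effectively the same.

same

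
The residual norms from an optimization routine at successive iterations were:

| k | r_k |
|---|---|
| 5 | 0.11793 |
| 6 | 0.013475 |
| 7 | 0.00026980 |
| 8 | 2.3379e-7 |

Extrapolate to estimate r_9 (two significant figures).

First estimate the order: p ≈ ln(r_8/r_7) / ln(r_7/r_6) = ln(2.3379e-7/0.00026980)/ln(0.00026980/0.013475) = ln(0.000866531)/ln(0.0200223) ≈ 1.8029.
Then r_9 ≈ r_8·(r_8/r_7)^p = 2.3379e-7·(0.000866531)^1.8029 = 2.3379e-7·3.01391e-06 ≈ 7.046e-13.

7.0e-13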